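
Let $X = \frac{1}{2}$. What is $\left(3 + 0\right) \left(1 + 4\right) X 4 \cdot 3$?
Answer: $90$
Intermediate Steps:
$X = \frac{1}{2} \approx 0.5$
$\left(3 + 0\right) \left(1 + 4\right) X 4 \cdot 3 = \left(3 + 0\right) \left(1 + 4\right) \frac{1}{2} \cdot 4 \cdot 3 = 3 \cdot 5 \cdot 2 \cdot 3 = 15 \cdot 6 = 90$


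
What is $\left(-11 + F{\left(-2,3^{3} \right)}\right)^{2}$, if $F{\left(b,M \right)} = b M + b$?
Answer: $4489$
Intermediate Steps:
$F{\left(b,M \right)} = b + M b$ ($F{\left(b,M \right)} = M b + b = b + M b$)
$\left(-11 + F{\left(-2,3^{3} \right)}\right)^{2} = \left(-11 - 2 \left(1 + 3^{3}\right)\right)^{2} = \left(-11 - 2 \left(1 + 27\right)\right)^{2} = \left(-11 - 56\right)^{2} = \left(-67\right)^{2} = 4489$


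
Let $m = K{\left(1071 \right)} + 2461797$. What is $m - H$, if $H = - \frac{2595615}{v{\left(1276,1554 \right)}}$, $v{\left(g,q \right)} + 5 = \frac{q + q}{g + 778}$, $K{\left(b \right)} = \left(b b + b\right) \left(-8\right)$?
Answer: $- \frac{26741114124}{3581} \approx -7.4675 \cdot 10^{6}$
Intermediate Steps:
$K{\left(b \right)} = - 8 b - 8 b^{2}$ ($K{\left(b \right)} = \left(b^{2} + b\right) \left(-8\right) = \left(b + b^{2}\right) \left(-8\right) = - 8 b - 8 b^{2}$)
$v{\left(g,q \right)} = -5 + \frac{2 q}{778 + g}$ ($v{\left(g,q \right)} = -5 + \frac{q + q}{g + 778} = -5 + \frac{2 q}{778 + g}$)
$H = \frac{2665696605}{3581}$ ($H = - \frac{2595615}{\frac{1}{778 + 1276} \left(-3890 - 6380 + 2 \cdot 1554\right)} = - \frac{2595615}{\frac{1}{2054} \left(-3890 - 6380 + 3108\right)} = - \frac{2595615}{\frac{1}{2054} \left(-7162\right)} = - \frac{2595615}{- \frac{3581}{1027}} = \left(-2595615\right) \left(- \frac{1027}{3581}\right) = \frac{2665696605}{3581} \approx 7.444 \cdot 10^{5}$)
$m = -6723099$ ($m = \left(-8\right) 1071 \left(1 + 1071\right) + 2461797 = \left(-8\right) 1071 \cdot 1072 + 2461797 = -9184896 + 2461797 = -6723099$)
$m - H = -6723099 - \frac{2665696605}{3581} = - \frac{26741114124}{3581}$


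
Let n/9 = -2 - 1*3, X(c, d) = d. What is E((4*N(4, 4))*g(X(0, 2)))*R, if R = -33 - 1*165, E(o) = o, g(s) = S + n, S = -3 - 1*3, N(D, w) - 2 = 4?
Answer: 242352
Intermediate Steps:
N(D, w) = 6 (N(D, w) = 2 + 4 = 6)
n = -45 (n = 9*(-2 - 1*3) = 9*(-2 - 3) = 9*(-5) = -45)
S = -6 (S = -3 - 3 = -6)
g(s) = -51 (g(s) = -6 - 45 = -51)
R = -198 (R = -33 - 165 = -198)
E((4*N(4, 4))*g(X(0, 2)))*R = ((4*6)*(-51))*(-198) = (24*(-51))*(-198) = -1224*(-198) = 242352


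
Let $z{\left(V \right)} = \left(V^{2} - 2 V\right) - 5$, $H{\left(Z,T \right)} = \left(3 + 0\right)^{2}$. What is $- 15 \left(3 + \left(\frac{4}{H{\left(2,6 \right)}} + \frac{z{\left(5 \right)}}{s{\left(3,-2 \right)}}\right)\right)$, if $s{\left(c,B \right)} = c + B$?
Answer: $- \frac{605}{3} \approx -201.67$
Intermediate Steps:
$H{\left(Z,T \right)} = 9$ ($H{\left(Z,T \right)} = 3^{2} = 9$)
$z{\left(V \right)} = -5 + V^{2} - 2 V$
$s{\left(c,B \right)} = B + c$
$- 15 \left(3 + \left(\frac{4}{H{\left(2,6 \right)}} + \frac{z{\left(5 \right)}}{s{\left(3,-2 \right)}}\right)\right) = - 15 \left(3 + \left(\frac{4}{9} + \frac{-5 + 5^{2} - 10}{-2 + 3}\right)\right) = - 15 \left(3 + \left(4 \cdot \frac{1}{9} + \frac{-5 + 25 - 10}{1}\right)\right) = - 15 \left(3 + \left(\frac{4}{9} + 10 \cdot 1\right)\right) = - 15 \left(3 + \left(\frac{4}{9} + 10\right)\right) = - 15 \left(3 + \frac{94}{9}\right) = \left(-15\right) \frac{121}{9} = - \frac{605}{3}$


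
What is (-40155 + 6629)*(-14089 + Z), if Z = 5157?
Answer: 299454232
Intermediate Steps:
(-40155 + 6629)*(-14089 + Z) = (-40155 + 6629)*(-14089 + 5157) = -33526*(-8932) = 299454232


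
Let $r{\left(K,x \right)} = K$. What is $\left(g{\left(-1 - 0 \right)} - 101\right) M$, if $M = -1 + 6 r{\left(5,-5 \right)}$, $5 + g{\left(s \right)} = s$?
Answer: $-3103$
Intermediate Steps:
$g{\left(s \right)} = -5 + s$
$M = 29$ ($M = -1 + 6 \cdot 5 = -1 + 30 = 29$)
$\left(g{\left(-1 - 0 \right)} - 101\right) M = \left(\left(-5 - 1\right) - 101\right) 29 = \left(-6 - 101\right) 29 = \left(-107\right) 29 = -3103$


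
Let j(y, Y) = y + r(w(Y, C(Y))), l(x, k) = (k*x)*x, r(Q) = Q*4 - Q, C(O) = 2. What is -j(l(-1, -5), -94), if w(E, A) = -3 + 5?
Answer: -1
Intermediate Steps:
w(E, A) = 2
r(Q) = 3*Q (r(Q) = 4*Q - Q = 3*Q)
l(x, k) = k*x²
j(y, Y) = 6 + y (j(y, Y) = y + 3*2 = y + 6 = 6 + y)
-j(l(-1, -5), -94) = -(6 - 5*(-1)²) = -(6 - 5*1) = -(6 - 5) = -1*1 = -1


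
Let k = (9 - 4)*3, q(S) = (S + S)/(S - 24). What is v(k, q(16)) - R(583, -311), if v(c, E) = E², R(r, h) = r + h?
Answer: -256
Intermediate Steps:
R(r, h) = h + r
q(S) = 2*S/(-24 + S) (q(S) = (2*S)/(-24 + S) = 2*S/(-24 + S))
k = 15 (k = 5*3 = 15)
v(k, q(16)) - R(583, -311) = (2*16/(-24 + 16))² - (-311 + 583) = (2*16/(-8))² - 1*272 = (2*16*(-⅛))² - 272 = (-4)² - 272 = 16 - 272 = -256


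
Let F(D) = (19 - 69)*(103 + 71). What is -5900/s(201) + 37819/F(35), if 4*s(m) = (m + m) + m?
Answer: -76041619/1748700 ≈ -43.485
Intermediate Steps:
F(D) = -8700 (F(D) = -50*174 = -8700)
s(m) = 3*m/4 (s(m) = ((m + m) + m)/4 = (2*m + m)/4 = (3*m)/4 = 3*m/4)
-5900/s(201) + 37819/F(35) = -5900/((¾)*201) + 37819/(-8700) = -5900/603/4 + 37819*(-1/8700) = -5900*4/603 - 37819/8700 = -23600/603 - 37819/8700 = -76041619/1748700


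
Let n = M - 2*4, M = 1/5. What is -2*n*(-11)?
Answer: -858/5 ≈ -171.60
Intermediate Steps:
M = ⅕ (M = 1*(⅕) = ⅕ ≈ 0.20000)
n = -39/5 (n = ⅕ - 2*4 = ⅕ - 8 = -39/5 ≈ -7.8000)
-2*n*(-11) = -2*(-39/5)*(-11) = (78/5)*(-11) = -858/5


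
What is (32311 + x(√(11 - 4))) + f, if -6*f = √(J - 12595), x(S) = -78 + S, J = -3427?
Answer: 32233 + √7 - I*√16022/6 ≈ 32236.0 - 21.096*I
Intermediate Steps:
f = -I*√16022/6 (f = -√(-3427 - 12595)/6 = -I*√16022/6 ≈ -21.096*I)
(32311 + x(√(11 - 4))) + f = (32311 + (-78 + √(11 - 4))) - I*√16022/6 = (32311 + (-78 + √7)) - I*√16022/6 = (32233 + √7) - I*√16022/6 = 32233 + √7 - I*√16022/6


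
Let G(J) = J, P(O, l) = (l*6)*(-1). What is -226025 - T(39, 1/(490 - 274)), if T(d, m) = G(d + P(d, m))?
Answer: -8138303/36 ≈ -2.2606e+5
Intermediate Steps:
P(O, l) = -6*l (P(O, l) = (6*l)*(-1) = -6*l)
T(d, m) = d - 6*m
-226025 - T(39, 1/(490 - 274)) = -226025 - (39 - 6/(490 - 274)) = -226025 - (39 - 6/216) = -226025 - (39 - 6*1/216) = -226025 - (39 - 1/36) = -226025 - 1*1403/36 = -226025 - 1403/36 = -8138303/36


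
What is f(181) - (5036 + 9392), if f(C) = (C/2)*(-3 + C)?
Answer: 1681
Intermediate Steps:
f(C) = C*(-3 + C)/2 (f(C) = (C*(½))*(-3 + C) = (C/2)*(-3 + C) = C*(-3 + C)/2)
f(181) - (5036 + 9392) = (½)*181*(-3 + 181) - (5036 + 9392) = (½)*181*178 - 1*14428 = 16109 - 14428 = 1681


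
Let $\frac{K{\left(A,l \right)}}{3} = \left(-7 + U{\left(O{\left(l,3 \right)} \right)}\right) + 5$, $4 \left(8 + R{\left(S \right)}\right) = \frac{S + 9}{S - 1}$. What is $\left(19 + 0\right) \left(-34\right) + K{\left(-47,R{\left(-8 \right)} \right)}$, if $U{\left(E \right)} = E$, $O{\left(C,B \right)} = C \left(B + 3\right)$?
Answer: $- \frac{1593}{2} \approx -796.5$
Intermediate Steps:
$O{\left(C,B \right)} = C \left(3 + B\right)$
$R{\left(S \right)} = -8 + \frac{9 + S}{4 \left(-1 + S\right)}$ ($R{\left(S \right)} = -8 + \frac{\left(S + 9\right) \frac{1}{S - 1}}{4} = -8 + \frac{\left(9 + S\right) \frac{1}{-1 + S}}{4} = -8 + \frac{\frac{1}{-1 + S} \left(9 + S\right)}{4} = -8 + \frac{9 + S}{4 \left(-1 + S\right)}$)
$K{\left(A,l \right)} = -6 + 18 l$ ($K{\left(A,l \right)} = 3 \left(\left(-7 + l \left(3 + 3\right)\right) + 5\right) = 3 \left(\left(-7 + l 6\right) + 5\right) = 3 \left(\left(-7 + 6 l\right) + 5\right) = 3 \left(-2 + 6 l\right) = -6 + 18 l$)
$\left(19 + 0\right) \left(-34\right) + K{\left(-47,R{\left(-8 \right)} \right)} = \left(19 + 0\right) \left(-34\right) + \left(-6 + 18 \frac{41 - -248}{4 \left(-1 - 8\right)}\right) = 19 \left(-34\right) + \left(-6 + 18 \frac{41 + 248}{4 \left(-9\right)}\right) = -646 + \left(-6 + 18 \cdot \frac{1}{4} \left(- \frac{1}{9}\right) 289\right) = -646 + \left(-6 + 18 \left(- \frac{289}{36}\right)\right) = -646 - \frac{301}{2} = - \frac{1593}{2}$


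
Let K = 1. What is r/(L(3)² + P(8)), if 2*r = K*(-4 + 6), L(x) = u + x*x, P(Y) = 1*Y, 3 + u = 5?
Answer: 1/129 ≈ 0.0077519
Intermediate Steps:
u = 2 (u = -3 + 5 = 2)
P(Y) = Y
L(x) = 2 + x² (L(x) = 2 + x*x = 2 + x²)
r = 1 (r = (1*(-4 + 6))/2 = (1*2)/2 = (½)*2 = 1)
r/(L(3)² + P(8)) = 1/((2 + 3²)² + 8) = 1/((2 + 9)² + 8) = 1/(11² + 8) = 1/(121 + 8) = 1/129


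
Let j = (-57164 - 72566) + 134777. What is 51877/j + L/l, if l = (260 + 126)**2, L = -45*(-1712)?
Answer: 289938799/26856529 ≈ 10.796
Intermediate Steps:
L = 77040
l = 148996 (l = 386**2 = 148996)
j = 5047 (j = -129730 + 134777 = 5047)
51877/j + L/l = 51877/5047 + 77040/148996 = 51877*(1/5047) + 77040*(1/148996) = 7411/721 + 19260/37249 = 289938799/26856529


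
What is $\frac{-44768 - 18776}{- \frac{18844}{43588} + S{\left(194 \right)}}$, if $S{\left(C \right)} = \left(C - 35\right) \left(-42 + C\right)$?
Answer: $- \frac{692438968}{263353985} \approx -2.6293$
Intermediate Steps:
$S{\left(C \right)} = \left(-42 + C\right) \left(-35 + C\right)$ ($S{\left(C \right)} = \left(-35 + C\right) \left(-42 + C\right) = \left(-42 + C\right) \left(-35 + C\right)$)
$\frac{-44768 - 18776}{- \frac{18844}{43588} + S{\left(194 \right)}} = \frac{-44768 - 18776}{- \frac{18844}{43588} + \left(1470 + 194^{2} - 14938\right)} = - \frac{63544}{\left(-18844\right) \frac{1}{43588} + \left(1470 + 37636 - 14938\right)} = - \frac{63544}{- \frac{4711}{10897} + 24168} = - \frac{63544}{\frac{263353985}{10897}} = \left(-63544\right) \frac{10897}{263353985} = - \frac{692438968}{263353985}$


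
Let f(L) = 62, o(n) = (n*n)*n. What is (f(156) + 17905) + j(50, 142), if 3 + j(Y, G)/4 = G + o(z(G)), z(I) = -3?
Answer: 18415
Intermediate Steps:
o(n) = n**3 (o(n) = n**2*n = n**3)
j(Y, G) = -120 + 4*G (j(Y, G) = -12 + 4*(G + (-3)**3) = -12 + 4*(G - 27) = -12 + 4*(-27 + G) = -12 + (-108 + 4*G) = -120 + 4*G)
(f(156) + 17905) + j(50, 142) = (62 + 17905) + (-120 + 4*142) = 17967 + (-120 + 568) = 17967 + 448 = 18415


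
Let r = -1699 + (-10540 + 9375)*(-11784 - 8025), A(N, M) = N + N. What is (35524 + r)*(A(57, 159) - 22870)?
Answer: -525920970360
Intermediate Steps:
A(N, M) = 2*N
r = 23075786 (r = -1699 - 1165*(-19809) = -1699 + 23077485 = 23075786)
(35524 + r)*(A(57, 159) - 22870) = (35524 + 23075786)*(2*57 - 22870) = 23111310*(114 - 22870) = 23111310*(-22756) = -525920970360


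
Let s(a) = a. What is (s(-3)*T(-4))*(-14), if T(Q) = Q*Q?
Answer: 672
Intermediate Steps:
T(Q) = Q**2
(s(-3)*T(-4))*(-14) = -3*(-4)**2*(-14) = -3*16*(-14) = -48*(-14) = 672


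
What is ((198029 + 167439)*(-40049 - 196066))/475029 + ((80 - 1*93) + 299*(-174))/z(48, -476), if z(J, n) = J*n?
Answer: -219065087816581/1205940288 ≈ -1.8166e+5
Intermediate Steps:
((198029 + 167439)*(-40049 - 196066))/475029 + ((80 - 1*93) + 299*(-174))/z(48, -476) = ((198029 + 167439)*(-40049 - 196066))/475029 + ((80 - 1*93) + 299*(-174))/((48*(-476))) = (365468*(-236115))*(1/475029) + ((80 - 93) - 52026)/(-22848) = -86292476820*1/475029 + (-13 - 52026)*(-1/22848) = -9588052980/52781 - 52039*(-1/22848) = -9588052980/52781 + 52039/22848 = -219065087816581/1205940288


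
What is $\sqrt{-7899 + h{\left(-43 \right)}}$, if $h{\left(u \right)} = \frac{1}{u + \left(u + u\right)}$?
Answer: $\frac{2 i \sqrt{32861847}}{129} \approx 88.876 i$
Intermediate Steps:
$h{\left(u \right)} = \frac{1}{3 u}$ ($h{\left(u \right)} = \frac{1}{u + 2 u} = \frac{1}{3 u}$)
$\sqrt{-7899 + h{\left(-43 \right)}} = \sqrt{-7899 + \frac{1}{3 \left(-43\right)}} = \sqrt{-7899 + \frac{1}{3} \left(- \frac{1}{43}\right)} = \sqrt{-7899 - \frac{1}{129}} = \sqrt{- \frac{1018972}{129}} = \frac{2 i \sqrt{32861847}}{129}$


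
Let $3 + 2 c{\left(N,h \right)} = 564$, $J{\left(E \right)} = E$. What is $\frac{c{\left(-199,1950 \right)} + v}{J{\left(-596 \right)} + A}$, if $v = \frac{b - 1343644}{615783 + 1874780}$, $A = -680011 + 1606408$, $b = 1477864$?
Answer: $\frac{1397474283}{4611531431926} \approx 0.00030304$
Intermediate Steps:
$c{\left(N,h \right)} = \frac{561}{2}$ ($c{\left(N,h \right)} = - \frac{3}{2} + \frac{1}{2} \cdot 564 = - \frac{3}{2} + 282 = \frac{561}{2}$)
$A = 926397$
$v = \frac{134220}{2490563}$ ($v = \frac{1477864 - 1343644}{615783 + 1874780} = \frac{134220}{2490563} \approx 0.053891$)
$\frac{c{\left(-199,1950 \right)} + v}{J{\left(-596 \right)} + A} = \frac{\frac{561}{2} + \frac{134220}{2490563}}{-596 + 926397} = \frac{1397474283}{4981126 \cdot 925801} = \frac{1397474283}{4981126} \cdot \frac{1}{925801} = \frac{1397474283}{4611531431926}$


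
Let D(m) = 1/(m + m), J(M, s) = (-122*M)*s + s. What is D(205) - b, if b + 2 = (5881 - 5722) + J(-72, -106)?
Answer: 381731731/410 ≈ 9.3105e+5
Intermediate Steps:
J(M, s) = s - 122*M*s (J(M, s) = -122*M*s + s = s - 122*M*s)
D(m) = 1/(2*m)
b = -931053 (b = -2 + ((5881 - 5722) - 106*(1 - 122*(-72))) = -2 + (159 - 106*(1 + 8784)) = -2 + (159 - 106*8785) = -2 + (159 - 931210) = -2 - 931051 = -931053)
D(205) - b = (1/2)/205 - 1*(-931053) = (1/2)*(1/205) + 931053 = 1/410 + 931053 = 381731731/410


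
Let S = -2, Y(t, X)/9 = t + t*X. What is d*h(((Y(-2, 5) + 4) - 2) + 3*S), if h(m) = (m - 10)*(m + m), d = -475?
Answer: -12980800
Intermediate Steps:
Y(t, X) = 9*t + 9*X*t (Y(t, X) = 9*(t + t*X) = 9*(t + X*t) = 9*t + 9*X*t)
h(m) = 2*m*(-10 + m) (h(m) = (-10 + m)*(2*m) = 2*m*(-10 + m))
d*h(((Y(-2, 5) + 4) - 2) + 3*S) = -950*(((9*(-2)*(1 + 5) + 4) - 2) + 3*(-2))*(-10 + (((9*(-2)*(1 + 5) + 4) - 2) + 3*(-2))) = -950*(((9*(-2)*6 + 4) - 2) - 6)*(-10 + (((9*(-2)*6 + 4) - 2) - 6)) = -950*(((-108 + 4) - 2) - 6)*(-10 + (((-108 + 4) - 2) - 6)) = -950*((-104 - 2) - 6)*(-10 + ((-104 - 2) - 6)) = -950*(-106 - 6)*(-10 + (-106 - 6)) = -950*(-112)*(-10 - 112) = -950*(-112)*(-122) = -475*27328 = -12980800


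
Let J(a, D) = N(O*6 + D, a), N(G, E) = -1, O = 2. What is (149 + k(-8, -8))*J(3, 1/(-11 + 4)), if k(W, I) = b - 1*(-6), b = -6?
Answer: -149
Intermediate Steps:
J(a, D) = -1
k(W, I) = 0 (k(W, I) = -6 - 1*(-6) = -6 + 6 = 0)
(149 + k(-8, -8))*J(3, 1/(-11 + 4)) = (149 + 0)*(-1) = 149*(-1) = -149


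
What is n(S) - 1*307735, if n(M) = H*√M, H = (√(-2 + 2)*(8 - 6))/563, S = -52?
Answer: -307735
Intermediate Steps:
H = 0 (H = (√0*2)*(1/563) = (0*2)*(1/563) = 0*(1/563) = 0)
n(M) = 0 (n(M) = 0*√M = 0)
n(S) - 1*307735 = 0 - 1*307735 = 0 - 307735 = -307735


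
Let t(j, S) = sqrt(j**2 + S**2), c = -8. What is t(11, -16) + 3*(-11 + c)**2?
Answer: 1083 + sqrt(377) ≈ 1102.4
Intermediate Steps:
t(j, S) = sqrt(S**2 + j**2)
t(11, -16) + 3*(-11 + c)**2 = sqrt((-16)**2 + 11**2) + 3*(-11 - 8)**2 = sqrt(256 + 121) + 3*(-19)**2 = sqrt(377) + 3*361 = sqrt(377) + 1083 = 1083 + sqrt(377)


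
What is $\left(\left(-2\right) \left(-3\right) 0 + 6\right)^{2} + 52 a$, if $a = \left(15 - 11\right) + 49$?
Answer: $2792$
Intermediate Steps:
$a = 53$ ($a = 4 + 49 = 53$)
$\left(\left(-2\right) \left(-3\right) 0 + 6\right)^{2} + 52 a = \left(\left(-2\right) \left(-3\right) 0 + 6\right)^{2} + 52 \cdot 53 = \left(6 \cdot 0 + 6\right)^{2} + 2756 = \left(0 + 6\right)^{2} + 2756 = 6^{2} + 2756 = 36 + 2756 = 2792$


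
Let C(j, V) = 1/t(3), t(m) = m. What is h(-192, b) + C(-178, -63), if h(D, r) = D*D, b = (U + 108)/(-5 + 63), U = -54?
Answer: 110593/3 ≈ 36864.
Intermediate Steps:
C(j, V) = ⅓ (C(j, V) = 1/3 = ⅓)
b = 27/29 (b = (-54 + 108)/(-5 + 63) = 54/58 = 54*(1/58) = 27/29 ≈ 0.93103)
h(D, r) = D²
h(-192, b) + C(-178, -63) = (-192)² + ⅓ = 36864 + ⅓ = 110593/3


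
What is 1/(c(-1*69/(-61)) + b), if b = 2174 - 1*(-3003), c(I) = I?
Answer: 61/315866 ≈ 0.00019312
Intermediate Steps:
b = 5177 (b = 2174 + 3003 = 5177)
1/(c(-1*69/(-61)) + b) = 1/(-1*69/(-61) + 5177) = 1/(-69*(-1/61) + 5177) = 1/(69/61 + 5177) = 1/(315866/61) = 61/315866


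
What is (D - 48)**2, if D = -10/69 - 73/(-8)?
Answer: 463928521/304704 ≈ 1522.6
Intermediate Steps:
D = 4957/552 (D = -10*1/69 - 73*(-1/8) = -10/69 + 73/8 = 4957/552 ≈ 8.9801)
(D - 48)**2 = (4957/552 - 48)**2 = (-21539/552)**2 = 463928521/304704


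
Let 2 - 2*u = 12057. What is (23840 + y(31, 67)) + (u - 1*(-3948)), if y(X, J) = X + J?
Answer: 43717/2 ≈ 21859.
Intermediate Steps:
u = -12055/2 (u = 1 - 1/2*12057 = 1 - 12057/2 = -12055/2 ≈ -6027.5)
y(X, J) = J + X
(23840 + y(31, 67)) + (u - 1*(-3948)) = (23840 + (67 + 31)) + (-12055/2 - 1*(-3948)) = (23840 + 98) + (-12055/2 + 3948) = 23938 - 4159/2 = 43717/2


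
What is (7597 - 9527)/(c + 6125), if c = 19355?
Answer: -193/2548 ≈ -0.075746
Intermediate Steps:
(7597 - 9527)/(c + 6125) = (7597 - 9527)/(19355 + 6125) = -1930/25480 = -1930*1/25480 = -193/2548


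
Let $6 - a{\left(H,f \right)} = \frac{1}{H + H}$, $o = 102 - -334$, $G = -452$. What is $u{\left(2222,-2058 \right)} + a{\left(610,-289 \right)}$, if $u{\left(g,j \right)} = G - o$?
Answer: $- \frac{1076041}{1220} \approx -882.0$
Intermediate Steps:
$o = 436$ ($o = 102 + 334 = 436$)
$a{\left(H,f \right)} = 6 - \frac{1}{2 H}$ ($a{\left(H,f \right)} = 6 - \frac{1}{H + H} = 6 - \frac{1}{2 H}$)
$u{\left(g,j \right)} = -888$ ($u{\left(g,j \right)} = -452 - 436 = -888$)
$u{\left(2222,-2058 \right)} + a{\left(610,-289 \right)} = -888 + \left(6 - \frac{1}{2 \cdot 610}\right) = -888 + \left(6 - \frac{1}{1220}\right) = -888 + \frac{7319}{1220} = - \frac{1076041}{1220}$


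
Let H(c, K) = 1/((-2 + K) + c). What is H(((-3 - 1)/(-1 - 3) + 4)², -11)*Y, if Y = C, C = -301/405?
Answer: -301/4860 ≈ -0.061934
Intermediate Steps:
C = -301/405 (C = -301*1/405 = -301/405 ≈ -0.74321)
Y = -301/405 ≈ -0.74321
H(c, K) = 1/(-2 + K + c)
H(((-3 - 1)/(-1 - 3) + 4)², -11)*Y = -301/405/(-2 - 11 + ((-3 - 1)/(-1 - 3) + 4)²) = -301/405/(-2 - 11 + (-4/(-4) + 4)²) = -301/405/(-2 - 11 + (-4*(-¼) + 4)²) = -301/405/(-2 - 11 + (1 + 4)²) = -301/405/(-2 - 11 + 5²) = -301/405/(-2 - 11 + 25) = -301/405/12 = (1/12)*(-301/405) = -301/4860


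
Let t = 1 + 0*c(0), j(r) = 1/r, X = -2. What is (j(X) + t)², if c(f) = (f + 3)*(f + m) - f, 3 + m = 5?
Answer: ¼ ≈ 0.25000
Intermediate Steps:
m = 2 (m = -3 + 5 = 2)
c(f) = -f + (2 + f)*(3 + f) (c(f) = (f + 3)*(f + 2) - f = (3 + f)*(2 + f) - f = (2 + f)*(3 + f) - f = -f + (2 + f)*(3 + f))
t = 1 (t = 1 + 0*(6 + 0² + 4*0) = 1 + 0*(6 + 0 + 0) = 1 + 0*6 = 1 + 0 = 1)
(j(X) + t)² = (1/(-2) + 1)² = (-½ + 1)² = (½)² = ¼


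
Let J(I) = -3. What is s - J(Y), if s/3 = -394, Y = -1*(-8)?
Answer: -1179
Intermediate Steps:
Y = 8
s = -1182 (s = 3*(-394) = -1182)
s - J(Y) = -1182 - 1*(-3) = -1182 + 3 = -1179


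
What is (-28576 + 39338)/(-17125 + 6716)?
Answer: -10762/10409 ≈ -1.0339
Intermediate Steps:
(-28576 + 39338)/(-17125 + 6716) = 10762/(-10409) = 10762*(-1/10409) = -10762/10409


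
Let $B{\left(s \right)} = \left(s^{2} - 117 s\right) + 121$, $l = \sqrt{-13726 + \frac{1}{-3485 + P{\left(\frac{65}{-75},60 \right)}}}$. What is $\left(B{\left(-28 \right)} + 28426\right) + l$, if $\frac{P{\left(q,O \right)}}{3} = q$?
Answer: $32607 + \frac{i \sqrt{4173854929934}}{17438} \approx 32607.0 + 117.16 i$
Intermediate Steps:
$P{\left(q,O \right)} = 3 q$
$l = \frac{i \sqrt{4173854929934}}{17438}$ ($l = \sqrt{-13726 + \frac{1}{-3485 + 3 \frac{65}{-75}}} = \sqrt{-13726 + \frac{1}{-3485 + 3 \cdot 65 \left(- \frac{1}{75}\right)}} = \sqrt{-13726 + \frac{1}{-3485 + 3 \left(- \frac{13}{15}\right)}} = \sqrt{-13726 + \frac{1}{-3485 - \frac{13}{5}}} = \sqrt{-13726 + \frac{1}{- \frac{17438}{5}}} = \sqrt{-13726 - \frac{5}{17438}} = \sqrt{- \frac{239353993}{17438}} = \frac{i \sqrt{4173854929934}}{17438} \approx 117.16 i$)
$B{\left(s \right)} = 121 + s^{2} - 117 s$
$\left(B{\left(-28 \right)} + 28426\right) + l = \left(\left(121 + \left(-28\right)^{2} - -3276\right) + 28426\right) + \frac{i \sqrt{4173854929934}}{17438} = \left(\left(121 + 784 + 3276\right) + 28426\right) + \frac{i \sqrt{4173854929934}}{17438} = \left(4181 + 28426\right) + \frac{i \sqrt{4173854929934}}{17438} = 32607 + \frac{i \sqrt{4173854929934}}{17438}$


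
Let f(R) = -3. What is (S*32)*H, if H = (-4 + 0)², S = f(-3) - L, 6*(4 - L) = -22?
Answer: -16384/3 ≈ -5461.3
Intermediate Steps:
L = 23/3 (L = 4 - ⅙*(-22) = 4 + 11/3 = 23/3 ≈ 7.6667)
S = -32/3 (S = -3 - 1*23/3 = -3 - 23/3 = -32/3 ≈ -10.667)
H = 16 (H = (-4)² = 16)
(S*32)*H = -32/3*32*16 = -1024/3*16 = -16384/3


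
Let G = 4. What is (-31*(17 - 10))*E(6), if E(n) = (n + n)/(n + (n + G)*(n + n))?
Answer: -62/3 ≈ -20.667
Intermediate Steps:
E(n) = 2*n/(n + 2*n*(4 + n)) (E(n) = (n + n)/(n + (n + 4)*(n + n)) = (2*n)/(n + (4 + n)*(2*n)) = (2*n)/(n + 2*n*(4 + n)) = 2*n/(n + 2*n*(4 + n)))
(-31*(17 - 10))*E(6) = (-31*(17 - 10))*(2/(9 + 2*6)) = (-31*7)*(2/(9 + 12)) = -434/21 = -217*2/21 = -62/3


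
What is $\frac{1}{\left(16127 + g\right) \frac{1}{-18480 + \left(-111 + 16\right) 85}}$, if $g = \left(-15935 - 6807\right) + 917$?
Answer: $\frac{26555}{5698} \approx 4.6604$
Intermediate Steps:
$g = -21825$ ($g = -22742 + 917 = -21825$)
$\frac{1}{\left(16127 + g\right) \frac{1}{-18480 + \left(-111 + 16\right) 85}} = \frac{1}{\left(16127 - 21825\right) \frac{1}{-18480 + \left(-111 + 16\right) 85}} = \frac{1}{\left(-5698\right) \frac{1}{-18480 - 8075}} = \frac{1}{\left(-5698\right) \frac{1}{-26555}} = \frac{1}{\left(-5698\right) \left(- \frac{1}{26555}\right)} = \frac{1}{\frac{5698}{26555}} = \frac{26555}{5698}$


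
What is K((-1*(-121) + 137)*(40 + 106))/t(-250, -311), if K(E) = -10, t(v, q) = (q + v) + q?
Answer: 5/436 ≈ 0.011468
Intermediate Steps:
t(v, q) = v + 2*q
K((-1*(-121) + 137)*(40 + 106))/t(-250, -311) = -10/(-250 + 2*(-311)) = -10/(-250 - 622) = -10/(-872) = -10*(-1/872) = 5/436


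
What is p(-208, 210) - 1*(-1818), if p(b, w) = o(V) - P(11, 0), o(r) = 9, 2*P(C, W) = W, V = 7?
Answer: 1827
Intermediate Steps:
P(C, W) = W/2
p(b, w) = 9 (p(b, w) = 9 - 0/2 = 9 - 1*0 = 9 + 0 = 9)
p(-208, 210) - 1*(-1818) = 9 - 1*(-1818) = 9 + 1818 = 1827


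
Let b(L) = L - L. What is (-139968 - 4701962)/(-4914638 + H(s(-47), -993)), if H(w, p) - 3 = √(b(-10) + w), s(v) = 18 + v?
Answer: 11898159322775/12076818591627 + 2420965*I*√29/12076818591627 ≈ 0.98521 + 1.0795e-6*I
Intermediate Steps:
b(L) = 0
H(w, p) = 3 + √w (H(w, p) = 3 + √(0 + w) = 3 + √w)
(-139968 - 4701962)/(-4914638 + H(s(-47), -993)) = (-139968 - 4701962)/(-4914638 + (3 + √(18 - 47))) = -4841930/(-4914638 + (3 + √(-29))) = -4841930/(-4914638 + (3 + I*√29)) = -4841930/(-4914635 + I*√29)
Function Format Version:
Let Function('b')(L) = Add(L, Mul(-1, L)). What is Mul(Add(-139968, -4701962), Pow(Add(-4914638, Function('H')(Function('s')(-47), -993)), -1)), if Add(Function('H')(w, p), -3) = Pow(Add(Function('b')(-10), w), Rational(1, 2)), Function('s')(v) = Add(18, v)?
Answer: Add(Rational(11898159322775, 12076818591627), Mul(Rational(2420965, 12076818591627), I, Pow(29, Rational(1, 2)))) ≈ Add(0.98521, Mul(1.0795e-6, I))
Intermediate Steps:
Function('b')(L) = 0
Function('H')(w, p) = Add(3, Pow(w, Rational(1, 2))) (Function('H')(w, p) = Add(3, Pow(Add(0, w), Rational(1, 2))) = Add(3, Pow(w, Rational(1, 2))))
Mul(Add(-139968, -4701962), Pow(Add(-4914638, Function('H')(Function('s')(-47), -993)), -1)) = Mul(Add(-139968, -4701962), Pow(Add(-4914638, Add(3, Pow(Add(18, -47), Rational(1, 2)))), -1)) = Mul(-4841930, Pow(Add(-4914638, Add(3, Pow(-29, Rational(1, 2)))), -1)) = Mul(-4841930, Pow(Add(-4914638, Add(3, Mul(I, Pow(29, Rational(1, 2))))), -1)) = Mul(-4841930, Pow(Add(-4914635, Mul(I, Pow(29, Rational(1, 2)))), -1))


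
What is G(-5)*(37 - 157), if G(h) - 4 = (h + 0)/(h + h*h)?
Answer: -450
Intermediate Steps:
G(h) = 4 + h/(h + h**2) (G(h) = 4 + (h + 0)/(h + h*h) = 4 + h/(h + h**2))
G(-5)*(37 - 157) = ((5 + 4*(-5))/(1 - 5))*(37 - 157) = ((5 - 20)/(-4))*(-120) = -1/4*(-15)*(-120) = (15/4)*(-120) = -450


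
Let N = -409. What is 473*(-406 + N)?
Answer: -385495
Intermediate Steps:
473*(-406 + N) = 473*(-406 - 409) = 473*(-815) = -385495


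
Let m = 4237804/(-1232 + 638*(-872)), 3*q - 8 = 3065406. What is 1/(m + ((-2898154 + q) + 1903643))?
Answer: 139392/3803459333 ≈ 3.6649e-5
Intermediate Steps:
q = 3065414/3 (q = 8/3 + (1/3)*3065406 = 8/3 + 1021802 = 3065414/3 ≈ 1.0218e+6)
m = -1059451/139392 (m = 4237804/(-1232 - 556336) = 4237804/(-557568) = 4237804*(-1/557568) = -1059451/139392 ≈ -7.6005)
1/(m + ((-2898154 + q) + 1903643)) = 1/(-1059451/139392 + ((-2898154 + 3065414/3) + 1903643)) = 1/(-1059451/139392 + (-5629048/3 + 1903643)) = 1/(-1059451/139392 + 81881/3) = 1/(3803459333/139392) = 139392/3803459333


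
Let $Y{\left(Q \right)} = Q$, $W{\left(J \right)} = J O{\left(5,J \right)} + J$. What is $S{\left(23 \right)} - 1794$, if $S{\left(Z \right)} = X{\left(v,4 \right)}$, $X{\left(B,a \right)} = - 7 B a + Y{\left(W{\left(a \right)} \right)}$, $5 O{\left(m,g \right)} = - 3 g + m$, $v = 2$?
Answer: $- \frac{9258}{5} \approx -1851.6$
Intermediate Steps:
$O{\left(m,g \right)} = - \frac{3 g}{5} + \frac{m}{5}$ ($O{\left(m,g \right)} = \frac{- 3 g + m}{5} = \frac{m - 3 g}{5} = - \frac{3 g}{5} + \frac{m}{5}$)
$W{\left(J \right)} = J + J \left(1 - \frac{3 J}{5}\right)$ ($W{\left(J \right)} = J \left(- \frac{3 J}{5} + \frac{1}{5} \cdot 5\right) + J = J \left(- \frac{3 J}{5} + 1\right) + J = J \left(1 - \frac{3 J}{5}\right) + J = J + J \left(1 - \frac{3 J}{5}\right)$)
$X{\left(B,a \right)} = - 7 B a + \frac{a \left(10 - 3 a\right)}{5}$
$S{\left(Z \right)} = - \frac{288}{5}$ ($S{\left(Z \right)} = \frac{1}{5} \cdot 4 \left(10 - 70 - 12\right) = \frac{1}{5} \cdot 4 \left(-72\right) = - \frac{288}{5}$)
$S{\left(23 \right)} - 1794 = - \frac{288}{5} - 1794 = - \frac{9258}{5}$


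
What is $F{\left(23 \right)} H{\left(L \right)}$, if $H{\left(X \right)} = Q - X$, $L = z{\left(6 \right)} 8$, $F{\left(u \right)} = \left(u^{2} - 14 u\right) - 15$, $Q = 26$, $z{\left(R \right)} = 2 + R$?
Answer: $-7296$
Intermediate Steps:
$F{\left(u \right)} = -15 + u^{2} - 14 u$
$L = 64$ ($L = \left(2 + 6\right) 8 = 8 \cdot 8 = 64$)
$H{\left(X \right)} = 26 - X$
$F{\left(23 \right)} H{\left(L \right)} = \left(-15 + 23^{2} - 322\right) \left(26 - 64\right) = \left(-15 + 529 - 322\right) \left(26 - 64\right) = 192 \left(-38\right) = -7296$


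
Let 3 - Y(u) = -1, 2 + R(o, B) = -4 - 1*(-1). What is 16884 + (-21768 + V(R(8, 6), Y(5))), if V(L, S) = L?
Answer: -4889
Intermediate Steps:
R(o, B) = -5 (R(o, B) = -2 + (-4 - 1*(-1)) = -2 + (-4 + 1) = -2 - 3 = -5)
Y(u) = 4 (Y(u) = 3 - 1*(-1) = 3 + 1 = 4)
16884 + (-21768 + V(R(8, 6), Y(5))) = 16884 + (-21768 - 5) = 16884 - 21773 = -4889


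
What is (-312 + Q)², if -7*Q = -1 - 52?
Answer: 4541161/49 ≈ 92677.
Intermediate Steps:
Q = 53/7 (Q = -(-1 - 52)/7 = -⅐*(-53) = 53/7 ≈ 7.5714)
(-312 + Q)² = (-312 + 53/7)² = (-2131/7)² = 4541161/49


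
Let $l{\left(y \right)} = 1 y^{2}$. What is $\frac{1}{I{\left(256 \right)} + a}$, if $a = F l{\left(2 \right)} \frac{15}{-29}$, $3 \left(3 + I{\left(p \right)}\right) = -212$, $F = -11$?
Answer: $- \frac{87}{4429} \approx -0.019643$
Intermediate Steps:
$I{\left(p \right)} = - \frac{221}{3}$ ($I{\left(p \right)} = -3 + \frac{1}{3} \left(-212\right) = -3 - \frac{212}{3} = - \frac{221}{3}$)
$l{\left(y \right)} = y^{2}$
$a = \frac{660}{29}$ ($a = - 11 \cdot 2^{2} \frac{15}{-29} = \left(-11\right) 4 \cdot 15 \left(- \frac{1}{29}\right) = \left(-44\right) \left(- \frac{15}{29}\right) = \frac{660}{29} \approx 22.759$)
$\frac{1}{I{\left(256 \right)} + a} = \frac{1}{- \frac{221}{3} + \frac{660}{29}} = \frac{1}{- \frac{4429}{87}} = - \frac{87}{4429}$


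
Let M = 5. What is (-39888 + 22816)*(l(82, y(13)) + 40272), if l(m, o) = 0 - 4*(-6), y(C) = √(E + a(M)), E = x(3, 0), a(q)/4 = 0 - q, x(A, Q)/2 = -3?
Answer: -687933312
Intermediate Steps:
x(A, Q) = -6 (x(A, Q) = 2*(-3) = -6)
a(q) = -4*q (a(q) = 4*(0 - q) = 4*(-q) = -4*q)
E = -6
y(C) = I*√26 (y(C) = √(-6 - 4*5) = √(-6 - 20) = √(-26) = I*√26)
l(m, o) = 24 (l(m, o) = 0 + 24 = 24)
(-39888 + 22816)*(l(82, y(13)) + 40272) = (-39888 + 22816)*(24 + 40272) = -17072*40296 = -687933312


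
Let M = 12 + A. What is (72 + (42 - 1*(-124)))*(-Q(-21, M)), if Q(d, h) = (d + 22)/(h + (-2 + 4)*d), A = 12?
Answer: 119/9 ≈ 13.222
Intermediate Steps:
M = 24 (M = 12 + 12 = 24)
Q(d, h) = (22 + d)/(h + 2*d)
(72 + (42 - 1*(-124)))*(-Q(-21, M)) = (72 + (42 - 1*(-124)))*(-(22 - 21)/(24 + 2*(-21))) = (72 + (42 + 124))*(-1/(24 - 42)) = (72 + 166)*(-1/(-18)) = 238*(-(-1)/18) = 238*(-1*(-1/18)) = 238*(1/18) = 119/9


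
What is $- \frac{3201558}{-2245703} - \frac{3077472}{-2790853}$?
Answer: $\frac{15846165851790}{6267426954659} \approx 2.5283$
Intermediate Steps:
$- \frac{3201558}{-2245703} - \frac{3077472}{-2790853} = \left(-3201558\right) \left(- \frac{1}{2245703}\right) - - \frac{3077472}{2790853} = \frac{3201558}{2245703} + \frac{3077472}{2790853} = \frac{15846165851790}{6267426954659}$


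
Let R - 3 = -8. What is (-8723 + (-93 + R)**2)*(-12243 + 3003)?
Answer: -8140440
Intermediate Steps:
R = -5 (R = 3 - 8 = -5)
(-8723 + (-93 + R)**2)*(-12243 + 3003) = (-8723 + (-93 - 5)**2)*(-12243 + 3003) = (-8723 + (-98)**2)*(-9240) = (-8723 + 9604)*(-9240) = 881*(-9240) = -8140440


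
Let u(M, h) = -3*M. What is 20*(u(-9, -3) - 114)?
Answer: -1740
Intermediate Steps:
20*(u(-9, -3) - 114) = 20*(-3*(-9) - 114) = 20*(27 - 114) = 20*(-87) = -1740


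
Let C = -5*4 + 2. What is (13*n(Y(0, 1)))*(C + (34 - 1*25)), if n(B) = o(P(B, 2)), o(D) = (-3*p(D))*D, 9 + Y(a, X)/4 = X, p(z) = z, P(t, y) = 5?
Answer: 8775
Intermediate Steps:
C = -18 (C = -20 + 2 = -18)
Y(a, X) = -36 + 4*X
o(D) = -3*D² (o(D) = (-3*D)*D = -3*D²)
n(B) = -75 (n(B) = -3*5² = -3*25 = -75)
(13*n(Y(0, 1)))*(C + (34 - 1*25)) = (13*(-75))*(-18 + (34 - 1*25)) = -975*(-18 + (34 - 25)) = -975*(-18 + 9) = -975*(-9) = 8775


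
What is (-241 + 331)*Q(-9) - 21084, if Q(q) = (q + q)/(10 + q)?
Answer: -22704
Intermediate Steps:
Q(q) = 2*q/(10 + q) (Q(q) = (2*q)/(10 + q) = 2*q/(10 + q))
(-241 + 331)*Q(-9) - 21084 = (-241 + 331)*(2*(-9)/(10 - 9)) - 21084 = 90*(2*(-9)/1) - 21084 = 90*(2*(-9)*1) - 21084 = 90*(-18) - 21084 = -1620 - 21084 = -22704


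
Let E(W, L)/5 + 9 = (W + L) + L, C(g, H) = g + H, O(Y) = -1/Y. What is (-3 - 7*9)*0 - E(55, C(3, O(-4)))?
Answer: -525/2 ≈ -262.50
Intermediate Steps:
C(g, H) = H + g
E(W, L) = -45 + 5*W + 10*L (E(W, L) = -45 + 5*((W + L) + L) = -45 + 5*((L + W) + L) = -45 + 5*(W + 2*L) = -45 + (5*W + 10*L) = -45 + 5*W + 10*L)
(-3 - 7*9)*0 - E(55, C(3, O(-4))) = (-3 - 7*9)*0 - (-45 + 5*55 + 10*(-1/(-4) + 3)) = (-3 - 63)*0 - (-45 + 275 + 10*(-1*(-¼) + 3)) = -66*0 - (-45 + 275 + 10*(¼ + 3)) = 0 - (-45 + 275 + 10*(13/4)) = 0 - (-45 + 275 + 65/2) = 0 - 1*525/2 = 0 - 525/2 = -525/2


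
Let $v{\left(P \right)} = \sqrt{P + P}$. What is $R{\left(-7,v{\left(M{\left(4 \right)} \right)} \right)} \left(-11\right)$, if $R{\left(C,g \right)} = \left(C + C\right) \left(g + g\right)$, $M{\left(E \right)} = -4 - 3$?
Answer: $308 i \sqrt{14} \approx 1152.4 i$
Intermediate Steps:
$M{\left(E \right)} = -7$
$v{\left(P \right)} = \sqrt{2} \sqrt{P}$ ($v{\left(P \right)} = \sqrt{2 P} = \sqrt{2} \sqrt{P}$)
$R{\left(C,g \right)} = 4 C g$ ($R{\left(C,g \right)} = 2 C 2 g = 4 C g$)
$R{\left(-7,v{\left(M{\left(4 \right)} \right)} \right)} \left(-11\right) = 4 \left(-7\right) \sqrt{2} \sqrt{-7} \left(-11\right) = 4 \left(-7\right) \sqrt{2} i \sqrt{7} \left(-11\right) = 4 \left(-7\right) i \sqrt{14} \left(-11\right) = - 28 i \sqrt{14} \left(-11\right) = 308 i \sqrt{14}$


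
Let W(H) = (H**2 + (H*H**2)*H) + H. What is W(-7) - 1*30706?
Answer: -28263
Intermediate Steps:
W(H) = H + H**2 + H**4 (W(H) = (H**2 + H**3*H) + H = (H**2 + H**4) + H = H + H**2 + H**4)
W(-7) - 1*30706 = -7*(1 - 7 + (-7)**3) - 1*30706 = -7*(1 - 7 - 343) - 30706 = -7*(-349) - 30706 = 2443 - 30706 = -28263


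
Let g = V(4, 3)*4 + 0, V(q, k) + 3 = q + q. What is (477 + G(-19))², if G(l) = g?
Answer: 247009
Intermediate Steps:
V(q, k) = -3 + 2*q (V(q, k) = -3 + (q + q) = -3 + 2*q)
g = 20 (g = (-3 + 2*4)*4 + 0 = (-3 + 8)*4 + 0 = 5*4 + 0 = 20 + 0 = 20)
G(l) = 20
(477 + G(-19))² = (477 + 20)² = 497² = 247009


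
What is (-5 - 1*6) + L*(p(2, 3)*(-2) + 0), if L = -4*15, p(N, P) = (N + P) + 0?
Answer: 589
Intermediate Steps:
p(N, P) = N + P
L = -60
(-5 - 1*6) + L*(p(2, 3)*(-2) + 0) = (-5 - 1*6) - 60*((2 + 3)*(-2) + 0) = (-5 - 6) - 60*(5*(-2) + 0) = -11 - 60*(-10 + 0) = -11 - 60*(-10) = -11 + 600 = 589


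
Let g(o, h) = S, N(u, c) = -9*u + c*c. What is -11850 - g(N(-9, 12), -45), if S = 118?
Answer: -11968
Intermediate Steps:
N(u, c) = c**2 - 9*u (N(u, c) = -9*u + c**2 = c**2 - 9*u)
g(o, h) = 118
-11850 - g(N(-9, 12), -45) = -11850 - 1*118 = -11850 - 118 = -11968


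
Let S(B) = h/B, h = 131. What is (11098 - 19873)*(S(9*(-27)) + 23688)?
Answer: -1870717225/9 ≈ -2.0786e+8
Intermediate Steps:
S(B) = 131/B
(11098 - 19873)*(S(9*(-27)) + 23688) = (11098 - 19873)*(131/((9*(-27))) + 23688) = -8775*(131/(-243) + 23688) = -8775*(131*(-1/243) + 23688) = -8775*(-131/243 + 23688) = -8775*5756053/243 = -1870717225/9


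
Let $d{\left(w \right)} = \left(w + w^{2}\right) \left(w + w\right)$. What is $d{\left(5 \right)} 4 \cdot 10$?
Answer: $12000$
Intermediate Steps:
$d{\left(w \right)} = 2 w \left(w + w^{2}\right)$ ($d{\left(w \right)} = \left(w + w^{2}\right) 2 w = 2 w \left(w + w^{2}\right)$)
$d{\left(5 \right)} 4 \cdot 10 = 2 \cdot 5^{2} \left(1 + 5\right) 4 \cdot 10 = 2 \cdot 25 \cdot 6 \cdot 4 \cdot 10 = 300 \cdot 4 \cdot 10 = 1200 \cdot 10 = 12000$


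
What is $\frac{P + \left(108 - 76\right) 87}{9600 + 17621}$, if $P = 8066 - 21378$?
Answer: $- \frac{10528}{27221} \approx -0.38676$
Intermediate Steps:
$P = -13312$ ($P = 8066 - 21378 = -13312$)
$\frac{P + \left(108 - 76\right) 87}{9600 + 17621} = \frac{-13312 + \left(108 - 76\right) 87}{9600 + 17621} = \frac{-13312 + 32 \cdot 87}{27221} = \left(-13312 + 2784\right) \frac{1}{27221} = \left(-10528\right) \frac{1}{27221} = - \frac{10528}{27221}$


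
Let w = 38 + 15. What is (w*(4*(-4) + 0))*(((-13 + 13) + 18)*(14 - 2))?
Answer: -183168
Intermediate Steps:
w = 53
(w*(4*(-4) + 0))*(((-13 + 13) + 18)*(14 - 2)) = (53*(4*(-4) + 0))*(((-13 + 13) + 18)*(14 - 2)) = (53*(-16 + 0))*((0 + 18)*12) = (53*(-16))*(18*12) = -848*216 = -183168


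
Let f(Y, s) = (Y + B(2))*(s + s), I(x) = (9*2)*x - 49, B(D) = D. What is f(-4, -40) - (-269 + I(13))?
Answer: 244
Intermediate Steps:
I(x) = -49 + 18*x (I(x) = 18*x - 49 = -49 + 18*x)
f(Y, s) = 2*s*(2 + Y) (f(Y, s) = (Y + 2)*(s + s) = (2 + Y)*(2*s) = 2*s*(2 + Y))
f(-4, -40) - (-269 + I(13)) = 2*(-40)*(2 - 4) - (-269 + (-49 + 18*13)) = 2*(-40)*(-2) - (-269 + (-49 + 234)) = 160 - (-269 + 185) = 160 - 1*(-84) = 160 + 84 = 244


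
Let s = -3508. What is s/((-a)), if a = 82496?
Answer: 877/20624 ≈ 0.042523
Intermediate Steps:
s/((-a)) = -3508/((-1*82496)) = -3508/(-82496) = -3508*(-1/82496) = 877/20624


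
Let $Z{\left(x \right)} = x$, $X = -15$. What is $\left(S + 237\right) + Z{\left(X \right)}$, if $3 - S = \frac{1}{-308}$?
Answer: $\frac{69301}{308} \approx 225.0$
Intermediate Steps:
$S = \frac{925}{308}$ ($S = 3 - \frac{1}{-308} = 3 - - \frac{1}{308} = 3 + \frac{1}{308} = \frac{925}{308} \approx 3.0032$)
$\left(S + 237\right) + Z{\left(X \right)} = \left(\frac{925}{308} + 237\right) - 15 = \frac{73921}{308} - 15 = \frac{69301}{308}$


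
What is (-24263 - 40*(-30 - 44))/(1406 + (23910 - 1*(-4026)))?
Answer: -21303/29342 ≈ -0.72602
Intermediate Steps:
(-24263 - 40*(-30 - 44))/(1406 + (23910 - 1*(-4026))) = (-24263 - 40*(-74))/(1406 + (23910 + 4026)) = (-24263 + 2960)/(1406 + 27936) = -21303/29342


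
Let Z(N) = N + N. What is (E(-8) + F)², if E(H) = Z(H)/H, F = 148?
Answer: 22500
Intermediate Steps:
Z(N) = 2*N
E(H) = 2 (E(H) = (2*H)/H = 2)
(E(-8) + F)² = (2 + 148)² = 150² = 22500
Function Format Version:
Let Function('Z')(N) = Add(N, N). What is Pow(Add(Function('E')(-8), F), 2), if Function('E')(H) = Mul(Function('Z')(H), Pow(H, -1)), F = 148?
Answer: 22500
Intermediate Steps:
Function('Z')(N) = Mul(2, N)
Function('E')(H) = 2 (Function('E')(H) = Mul(Mul(2, H), Pow(H, -1)) = 2)
Pow(Add(Function('E')(-8), F), 2) = Pow(Add(2, 148), 2) = Pow(150, 2) = 22500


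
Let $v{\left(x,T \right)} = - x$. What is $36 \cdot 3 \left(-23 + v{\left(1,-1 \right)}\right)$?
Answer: $-2592$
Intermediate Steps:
$36 \cdot 3 \left(-23 + v{\left(1,-1 \right)}\right) = 36 \cdot 3 \left(-23 - 1\right) = 108 \left(-23 - 1\right) = 108 \left(-24\right) = -2592$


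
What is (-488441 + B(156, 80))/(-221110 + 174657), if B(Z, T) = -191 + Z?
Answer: 488476/46453 ≈ 10.515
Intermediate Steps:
(-488441 + B(156, 80))/(-221110 + 174657) = (-488441 + (-191 + 156))/(-221110 + 174657) = (-488441 - 35)/(-46453) = -488476*(-1/46453) = 488476/46453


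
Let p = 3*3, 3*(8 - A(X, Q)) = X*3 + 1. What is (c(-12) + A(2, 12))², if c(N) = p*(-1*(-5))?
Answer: 23104/9 ≈ 2567.1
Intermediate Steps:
A(X, Q) = 23/3 - X (A(X, Q) = 8 - (X*3 + 1)/3 = 8 - (3*X + 1)/3 = 8 - (1 + 3*X)/3 = 8 + (-⅓ - X) = 23/3 - X)
p = 9
c(N) = 45 (c(N) = 9*(-1*(-5)) = 9*5 = 45)
(c(-12) + A(2, 12))² = (45 + (23/3 - 1*2))² = (45 + (23/3 - 2))² = (45 + 17/3)² = (152/3)² = 23104/9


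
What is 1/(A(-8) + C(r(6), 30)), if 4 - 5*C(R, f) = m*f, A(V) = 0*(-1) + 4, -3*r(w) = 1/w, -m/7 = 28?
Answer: 5/5904 ≈ 0.00084688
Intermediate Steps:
m = -196 (m = -7*28 = -196)
r(w) = -1/(3*w)
A(V) = 4 (A(V) = 0 + 4 = 4)
C(R, f) = 4/5 + 196*f/5 (C(R, f) = 4/5 - (-196)*f/5 = 4/5 + 196*f/5)
1/(A(-8) + C(r(6), 30)) = 1/(4 + (4/5 + (196/5)*30)) = 1/(4 + (4/5 + 1176)) = 1/(4 + 5884/5) = 1/(5904/5) = 5/5904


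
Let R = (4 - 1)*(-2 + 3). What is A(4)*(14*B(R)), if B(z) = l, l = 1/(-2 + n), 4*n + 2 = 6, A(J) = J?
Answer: -56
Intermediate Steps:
R = 3 (R = 3*1 = 3)
n = 1 (n = -½ + (¼)*6 = -½ + 3/2 = 1)
l = -1 (l = 1/(-2 + 1) = 1/(-1) = -1)
B(z) = -1
A(4)*(14*B(R)) = 4*(14*(-1)) = 4*(-14) = -56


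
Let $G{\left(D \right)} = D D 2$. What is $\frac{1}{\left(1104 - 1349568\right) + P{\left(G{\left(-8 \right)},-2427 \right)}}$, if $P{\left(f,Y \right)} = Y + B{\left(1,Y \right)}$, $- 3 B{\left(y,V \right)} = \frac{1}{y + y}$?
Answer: $- \frac{6}{8105347} \approx -7.4025 \cdot 10^{-7}$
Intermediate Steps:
$G{\left(D \right)} = 2 D^{2}$ ($G{\left(D \right)} = D^{2} \cdot 2 = 2 D^{2}$)
$B{\left(y,V \right)} = - \frac{1}{6 y}$ ($B{\left(y,V \right)} = - \frac{1}{3 \left(y + y\right)} = - \frac{1}{3 \cdot 2 y} = - \frac{\frac{1}{2} \frac{1}{y}}{3} = - \frac{1}{6 y}$)
$P{\left(f,Y \right)} = - \frac{1}{6} + Y$ ($P{\left(f,Y \right)} = Y - \frac{1}{6 \cdot 1} = Y - \frac{1}{6} = - \frac{1}{6} + Y$)
$\frac{1}{\left(1104 - 1349568\right) + P{\left(G{\left(-8 \right)},-2427 \right)}} = \frac{1}{\left(1104 - 1349568\right) - \frac{14563}{6}} = \frac{1}{-1348464 - \frac{14563}{6}} = \frac{1}{- \frac{8105347}{6}} = - \frac{6}{8105347}$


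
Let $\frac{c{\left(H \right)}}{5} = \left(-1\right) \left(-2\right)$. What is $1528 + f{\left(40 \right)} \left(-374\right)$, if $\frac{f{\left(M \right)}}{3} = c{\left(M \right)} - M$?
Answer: $35188$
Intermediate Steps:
$c{\left(H \right)} = 10$ ($c{\left(H \right)} = 5 \left(\left(-1\right) \left(-2\right)\right) = 5 \cdot 2 = 10$)
$f{\left(M \right)} = 30 - 3 M$ ($f{\left(M \right)} = 3 \left(10 - M\right) = 30 - 3 M$)
$1528 + f{\left(40 \right)} \left(-374\right) = 1528 + \left(30 - 120\right) \left(-374\right) = 1528 - -33660 = 1528 + 33660 = 35188$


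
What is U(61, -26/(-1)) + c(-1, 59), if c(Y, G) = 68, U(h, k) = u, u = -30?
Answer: 38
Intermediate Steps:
U(h, k) = -30
U(61, -26/(-1)) + c(-1, 59) = -30 + 68 = 38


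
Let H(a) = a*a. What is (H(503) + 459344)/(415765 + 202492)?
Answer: 712353/618257 ≈ 1.1522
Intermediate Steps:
H(a) = a²
(H(503) + 459344)/(415765 + 202492) = (503² + 459344)/(415765 + 202492) = (253009 + 459344)/618257 = 712353*(1/618257) = 712353/618257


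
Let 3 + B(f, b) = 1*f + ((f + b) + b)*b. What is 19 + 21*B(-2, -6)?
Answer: 1678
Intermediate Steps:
B(f, b) = -3 + f + b*(f + 2*b) (B(f, b) = -3 + (1*f + ((f + b) + b)*b) = -3 + (f + ((b + f) + b)*b) = -3 + (f + (f + 2*b)*b) = -3 + (f + b*(f + 2*b)) = -3 + f + b*(f + 2*b))
19 + 21*B(-2, -6) = 19 + 21*(-3 - 2 + 2*(-6)² - 6*(-2)) = 19 + 21*(-3 - 2 + 2*36 + 12) = 19 + 21*(-3 - 2 + 72 + 12) = 19 + 21*79 = 19 + 1659 = 1678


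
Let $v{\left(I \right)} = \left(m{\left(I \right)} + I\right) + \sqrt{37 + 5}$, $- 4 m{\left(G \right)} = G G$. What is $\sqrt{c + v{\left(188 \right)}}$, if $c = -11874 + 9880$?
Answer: $\sqrt{-10642 + \sqrt{42}} \approx 103.13 i$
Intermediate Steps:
$c = -1994$
$m{\left(G \right)} = - \frac{G^{2}}{4}$ ($m{\left(G \right)} = - \frac{G G}{4} = - \frac{G^{2}}{4}$)
$v{\left(I \right)} = I + \sqrt{42} - \frac{I^{2}}{4}$ ($v{\left(I \right)} = \left(- \frac{I^{2}}{4} + I\right) + \sqrt{37 + 5} = \left(I - \frac{I^{2}}{4}\right) + \sqrt{42} = I + \sqrt{42} - \frac{I^{2}}{4}$)
$\sqrt{c + v{\left(188 \right)}} = \sqrt{-1994 + \left(188 + \sqrt{42} - \frac{188^{2}}{4}\right)} = \sqrt{-1994 + \left(188 + \sqrt{42} - 8836\right)} = \sqrt{-1994 - \left(8648 - \sqrt{42}\right)} = \sqrt{-10642 + \sqrt{42}}$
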